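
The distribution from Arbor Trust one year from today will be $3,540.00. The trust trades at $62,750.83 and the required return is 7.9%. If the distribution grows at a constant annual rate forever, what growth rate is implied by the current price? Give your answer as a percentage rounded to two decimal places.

2.26%

P = D₁/(r−g) ⇒ g = r − D₁/P = 0.079 − $3,540.00/$62,750.83 = 0.022586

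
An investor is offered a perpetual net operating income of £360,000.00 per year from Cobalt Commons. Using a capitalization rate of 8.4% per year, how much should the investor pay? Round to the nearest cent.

Level perpetuity: PV = C / r = £360,000.00 / 0.084 = £4,285,714.29

£4285714.29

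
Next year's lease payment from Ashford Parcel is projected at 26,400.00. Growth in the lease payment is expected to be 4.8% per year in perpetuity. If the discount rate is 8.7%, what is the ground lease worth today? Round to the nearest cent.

676923.08

Growing perpetuity: P = D₁ / (r − g) = 26,400.0000 / (0.087 − 0.048) = 676,923.08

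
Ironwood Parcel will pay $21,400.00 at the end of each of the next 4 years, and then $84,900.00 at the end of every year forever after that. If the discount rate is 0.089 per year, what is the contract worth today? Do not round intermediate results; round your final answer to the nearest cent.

PV of 4-year annuity: $21,400.00 × [1 − (1+0.089)^−4] / 0.089 = 69482.45529
Perpetuity value at year 4: $84,900.00 / 0.089 = 953932.58427
PV of perpetuity: 953932.58427 / (1+0.089)^4 = 678275.55370
Total PV = 69482.45529 + 678275.55370 = 747758.00899

$747758.01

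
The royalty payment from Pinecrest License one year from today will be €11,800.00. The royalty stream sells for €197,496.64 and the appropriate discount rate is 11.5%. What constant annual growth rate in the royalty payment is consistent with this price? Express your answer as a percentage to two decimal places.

5.53%

P = D₁/(r−g) ⇒ g = r − D₁/P = 0.115 − €11,800.00/€197,496.64 = 0.055252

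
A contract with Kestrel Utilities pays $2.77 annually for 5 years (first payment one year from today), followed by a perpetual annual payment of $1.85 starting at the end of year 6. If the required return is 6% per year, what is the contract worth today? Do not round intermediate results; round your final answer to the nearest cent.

$34.71

PV of 5-year annuity: $2.77 × [1 − (1+0.06)^−5] / 0.06 = 11.66825
Perpetuity value at year 5: $1.85 / 0.06 = 30.83333
PV of perpetuity: 30.83333 / (1+0.06)^5 = 23.04046
Total PV = 11.66825 + 23.04046 = 34.70871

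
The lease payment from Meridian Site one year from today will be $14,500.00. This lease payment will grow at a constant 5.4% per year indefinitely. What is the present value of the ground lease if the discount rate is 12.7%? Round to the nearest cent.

Growing perpetuity: P = D₁ / (r − g) = $14,500.0000 / (0.127 − 0.054) = $198,630.14

$198630.14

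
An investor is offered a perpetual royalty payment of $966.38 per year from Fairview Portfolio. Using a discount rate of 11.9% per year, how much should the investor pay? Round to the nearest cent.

$8120.84

Level perpetuity: PV = C / r = $966.38 / 0.119 = $8,120.84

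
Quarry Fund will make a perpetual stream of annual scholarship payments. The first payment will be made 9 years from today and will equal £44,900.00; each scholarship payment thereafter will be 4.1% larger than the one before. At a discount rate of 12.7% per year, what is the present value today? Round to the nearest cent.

£200611.84

Value at end of year 8: C₁ / (r − g) = £44,900.00 / (0.127 − 0.041) = £522,093.0233
Discount to today: PV = £522,093.0233 / (1 + 0.127)^8 = £522,093.0233 / 2.602504 = £200,611.84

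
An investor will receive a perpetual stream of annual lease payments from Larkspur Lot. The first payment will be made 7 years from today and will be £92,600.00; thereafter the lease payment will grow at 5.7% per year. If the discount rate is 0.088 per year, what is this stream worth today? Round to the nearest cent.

Value at end of year 6: C₁ / (r − g) = £92,600.00 / (0.088 − 0.057) = £2,987,096.7742
Discount to today: PV = £2,987,096.7742 / (1 + 0.088)^6 = £2,987,096.7742 / 1.658721 = £1,800,843.28

£1800843.28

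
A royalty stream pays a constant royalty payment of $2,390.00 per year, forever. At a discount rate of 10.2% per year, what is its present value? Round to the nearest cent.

$23431.37

Level perpetuity: PV = C / r = $2,390.00 / 0.102 = $23,431.37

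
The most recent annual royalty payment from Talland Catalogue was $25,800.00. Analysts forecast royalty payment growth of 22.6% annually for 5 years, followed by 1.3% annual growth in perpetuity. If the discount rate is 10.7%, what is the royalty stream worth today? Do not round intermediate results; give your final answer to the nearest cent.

D_1 = 31630.80000
D_2 = 38779.36080
D_3 = 47543.49634
D_4 = 58288.32651
D_5 = 71461.48831
Terminal value at year 5: TV = D_5×(1+g_2)/(r−g_2) = 72390.48765/0.094 = 770111.57079
P_0 = D_1/(1+r)^1 + D_2/(1+r)^2 + D_3/(1+r)^3 + D_4/(1+r)^4 + D_5/(1+r)^5 + TV/(1+r)^5
    = 28573.44173 + 31645.02219 + 35046.79061 + 38814.24145 + 42986.68475 + 463250.12400 = 640316.30475

$640316.30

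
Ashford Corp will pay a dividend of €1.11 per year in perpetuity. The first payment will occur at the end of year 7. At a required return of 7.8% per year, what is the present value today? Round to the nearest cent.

Value at end of year 6: C / r = €1.11 / 0.078 = €14.2308
Discount to today: PV = €14.2308 / (1 + 0.078)^6 = €14.2308 / 1.569324 = €9.07

€9.07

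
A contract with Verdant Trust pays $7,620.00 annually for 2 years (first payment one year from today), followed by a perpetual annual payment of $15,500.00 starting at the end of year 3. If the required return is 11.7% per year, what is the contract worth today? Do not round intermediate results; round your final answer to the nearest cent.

PV of 2-year annuity: $7,620.00 × [1 − (1+0.117)^−2] / 0.117 = 12929.13539
Perpetuity value at year 2: $15,500.00 / 0.117 = 132478.63248
PV of perpetuity: 132478.63248 / (1+0.117)^2 = 106179.21011
Total PV = 12929.13539 + 106179.21011 = 119108.34549

$119108.35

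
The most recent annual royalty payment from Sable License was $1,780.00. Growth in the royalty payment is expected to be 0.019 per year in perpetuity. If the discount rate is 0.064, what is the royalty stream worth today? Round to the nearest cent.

D₁ = D₀ × (1 + g) = $1,780.00 × 1.019 = $1,813.8200
Growing perpetuity: P = D₁ / (r − g) = $1,813.8200 / (0.064 − 0.019) = $40,307.11

$40307.11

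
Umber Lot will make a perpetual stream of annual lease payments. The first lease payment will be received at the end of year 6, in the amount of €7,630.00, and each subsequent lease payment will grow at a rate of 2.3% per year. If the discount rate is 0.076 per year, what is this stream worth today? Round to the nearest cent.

Value at end of year 5: C₁ / (r − g) = €7,630.00 / (0.076 − 0.023) = €143,962.2642
Discount to today: PV = €143,962.2642 / (1 + 0.076)^5 = €143,962.2642 / 1.442319 = €99,813.05

€99813.05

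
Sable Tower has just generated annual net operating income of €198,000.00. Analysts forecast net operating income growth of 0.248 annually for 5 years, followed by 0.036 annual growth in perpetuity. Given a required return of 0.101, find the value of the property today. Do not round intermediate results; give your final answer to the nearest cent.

D_1 = 247104.00000
D_2 = 308385.79200
D_3 = 384865.46842
D_4 = 480312.10458
D_5 = 599429.50652
Terminal value at year 5: TV = D_5×(1+g_2)/(r−g_2) = 621008.96875/0.065 = 9553984.13468
P_0 = D_1/(1+r)^1 + D_2/(1+r)^2 + D_3/(1+r)^3 + D_4/(1+r)^4 + D_5/(1+r)^5 + TV/(1+r)^5
    = 224435.96730 + 254401.53242 + 288367.94955 + 326869.39241 + 370511.35488 + 5905380.97939 = 7369967.17596

€7369967.18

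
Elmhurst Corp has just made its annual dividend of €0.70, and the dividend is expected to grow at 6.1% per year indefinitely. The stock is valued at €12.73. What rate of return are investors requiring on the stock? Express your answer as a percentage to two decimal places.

11.93%

D₁ = €0.70 × 1.061 = €0.7427
P = D₁/(r − g) ⇒ r = D₁/P + g = €0.7427/€12.73 + 0.061 = 0.058342 + 0.061 = 0.119342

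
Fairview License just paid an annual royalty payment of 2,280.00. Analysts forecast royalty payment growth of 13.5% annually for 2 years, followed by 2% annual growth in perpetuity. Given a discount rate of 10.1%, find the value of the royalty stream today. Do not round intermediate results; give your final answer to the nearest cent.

35285.15

D_1 = 2587.80000
D_2 = 2937.15300
Terminal value at year 2: TV = D_2×(1+g_2)/(r−g_2) = 2995.89606/0.081 = 36986.37111
P_0 = D_1/(1+r)^1 + D_2/(1+r)^2 + TV/(1+r)^2
    = 2350.40872 + 2422.99173 + 30511.74773 = 35285.14818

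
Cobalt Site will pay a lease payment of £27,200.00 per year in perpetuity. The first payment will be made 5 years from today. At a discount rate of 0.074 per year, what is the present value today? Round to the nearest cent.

Value at end of year 4: C / r = £27,200.00 / 0.074 = £367,567.5676
Discount to today: PV = £367,567.5676 / (1 + 0.074)^4 = £367,567.5676 / 1.330507 = £276,261.30

£276261.30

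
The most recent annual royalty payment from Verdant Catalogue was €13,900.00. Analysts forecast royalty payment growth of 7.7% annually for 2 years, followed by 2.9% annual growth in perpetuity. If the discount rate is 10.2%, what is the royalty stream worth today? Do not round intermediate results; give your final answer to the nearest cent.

€214004.98

D_1 = 14970.30000
D_2 = 16123.01310
Terminal value at year 2: TV = D_2×(1+g_2)/(r−g_2) = 16590.58048/0.073 = 227268.22575
P_0 = D_1/(1+r)^1 + D_2/(1+r)^2 + TV/(1+r)^2
    = 13584.66425 + 13276.48221 + 187143.83825 = 214004.98471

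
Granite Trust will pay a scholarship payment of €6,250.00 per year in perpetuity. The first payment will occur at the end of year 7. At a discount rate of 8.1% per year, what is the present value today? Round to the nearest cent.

€48354.94

Value at end of year 6: C / r = €6,250.00 / 0.081 = €77,160.4938
Discount to today: PV = €77,160.4938 / (1 + 0.081)^6 = €77,160.4938 / 1.595711 = €48,354.94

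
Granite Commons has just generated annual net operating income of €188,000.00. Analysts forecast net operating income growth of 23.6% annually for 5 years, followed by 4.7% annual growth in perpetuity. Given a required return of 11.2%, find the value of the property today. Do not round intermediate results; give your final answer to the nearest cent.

D_1 = 232368.00000
D_2 = 287206.84800
D_3 = 354987.66413
D_4 = 438764.75286
D_5 = 542313.23454
Terminal value at year 5: TV = D_5×(1+g_2)/(r−g_2) = 567801.95656/0.065 = 8735414.71632
P_0 = D_1/(1+r)^1 + D_2/(1+r)^2 + D_3/(1+r)^3 + D_4/(1+r)^4 + D_5/(1+r)^5 + TV/(1+r)^5
    = 208964.02878 + 232265.77299 + 258165.91315 + 286954.19843 + 318952.68818 + 5137591.76189 = 6442894.36341

€6442894.36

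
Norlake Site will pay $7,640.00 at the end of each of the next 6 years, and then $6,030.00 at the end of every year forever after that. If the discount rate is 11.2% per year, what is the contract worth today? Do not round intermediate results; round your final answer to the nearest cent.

PV of 6-year annuity: $7,640.00 × [1 − (1+0.112)^−6] / 0.112 = 32135.94028
Perpetuity value at year 6: $6,030.00 / 0.112 = 53839.28571
PV of perpetuity: 53839.28571 / (1+0.112)^6 = 28475.44803
Total PV = 32135.94028 + 28475.44803 = 60611.38831

$60611.39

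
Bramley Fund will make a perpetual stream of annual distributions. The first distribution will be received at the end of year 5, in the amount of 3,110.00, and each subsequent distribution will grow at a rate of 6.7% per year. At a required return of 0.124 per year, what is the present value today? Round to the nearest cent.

Value at end of year 4: C₁ / (r − g) = 3,110.00 / (0.124 − 0.067) = 54,561.4035
Discount to today: PV = 54,561.4035 / (1 + 0.124)^4 = 54,561.4035 / 1.596119 = 34,183.80

34183.80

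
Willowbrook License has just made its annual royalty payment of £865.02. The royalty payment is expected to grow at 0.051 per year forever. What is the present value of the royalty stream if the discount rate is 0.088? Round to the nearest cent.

£24571.24

D₁ = D₀ × (1 + g) = £865.02 × 1.051 = £909.1360
Growing perpetuity: P = D₁ / (r − g) = £909.1360 / (0.088 − 0.051) = £24,571.24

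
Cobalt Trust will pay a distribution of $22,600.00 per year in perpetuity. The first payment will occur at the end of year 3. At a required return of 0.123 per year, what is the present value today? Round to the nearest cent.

$145694.72

Value at end of year 2: C / r = $22,600.00 / 0.123 = $183,739.8374
Discount to today: PV = $183,739.8374 / (1 + 0.123)^2 = $183,739.8374 / 1.261129 = $145,694.72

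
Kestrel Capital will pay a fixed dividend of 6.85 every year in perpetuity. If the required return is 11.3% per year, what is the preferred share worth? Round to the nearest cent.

Level perpetuity: PV = C / r = 6.85 / 0.113 = 60.62

60.62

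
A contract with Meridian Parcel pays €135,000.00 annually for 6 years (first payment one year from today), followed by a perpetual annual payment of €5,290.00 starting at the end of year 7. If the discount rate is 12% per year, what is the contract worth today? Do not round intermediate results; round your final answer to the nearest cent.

PV of 6-year annuity: €135,000.00 × [1 − (1+0.12)^−6] / 0.12 = 555039.98868
Perpetuity value at year 6: €5,290.00 / 0.12 = 44083.33333
PV of perpetuity: 44083.33333 / (1+0.12)^6 = 22333.98859
Total PV = 555039.98868 + 22333.98859 = 577373.97727

€577373.98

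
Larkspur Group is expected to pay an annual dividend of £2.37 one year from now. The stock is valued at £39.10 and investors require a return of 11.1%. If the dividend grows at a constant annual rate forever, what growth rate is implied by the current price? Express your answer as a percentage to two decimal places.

5.04%

P = D₁/(r−g) ⇒ g = r − D₁/P = 0.111 − £2.37/£39.10 = 0.050386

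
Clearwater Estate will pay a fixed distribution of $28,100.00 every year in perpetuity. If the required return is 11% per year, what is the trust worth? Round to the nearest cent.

$255454.55

Level perpetuity: PV = C / r = $28,100.00 / 0.11 = $255,454.55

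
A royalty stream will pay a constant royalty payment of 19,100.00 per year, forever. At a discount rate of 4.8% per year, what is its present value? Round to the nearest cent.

397916.67

Level perpetuity: PV = C / r = 19,100.00 / 0.048 = 397,916.67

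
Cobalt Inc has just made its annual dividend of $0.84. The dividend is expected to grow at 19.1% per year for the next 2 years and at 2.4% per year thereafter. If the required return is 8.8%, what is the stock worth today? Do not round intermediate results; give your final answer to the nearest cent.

D_1 = 1.00044
D_2 = 1.19152
Terminal value at year 2: TV = D_2×(1+g_2)/(r−g_2) = 1.22012/0.064 = 19.06438
P_0 = D_1/(1+r)^1 + D_2/(1+r)^2 + TV/(1+r)^2
    = 0.91952 + 1.00657 + 16.10516 = 18.03125

$18.03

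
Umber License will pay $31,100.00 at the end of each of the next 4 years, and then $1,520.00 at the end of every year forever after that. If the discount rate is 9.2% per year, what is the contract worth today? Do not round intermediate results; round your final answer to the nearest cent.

$111933.47

PV of 4-year annuity: $31,100.00 × [1 − (1+0.092)^−4] / 0.092 = 100314.56328
Perpetuity value at year 4: $1,520.00 / 0.092 = 16521.73913
PV of perpetuity: 16521.73913 / (1+0.092)^4 = 11618.90517
Total PV = 100314.56328 + 11618.90517 = 111933.46845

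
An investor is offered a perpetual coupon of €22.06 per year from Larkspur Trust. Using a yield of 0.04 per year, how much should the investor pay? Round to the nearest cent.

€551.50

Level perpetuity: PV = C / r = €22.06 / 0.04 = €551.50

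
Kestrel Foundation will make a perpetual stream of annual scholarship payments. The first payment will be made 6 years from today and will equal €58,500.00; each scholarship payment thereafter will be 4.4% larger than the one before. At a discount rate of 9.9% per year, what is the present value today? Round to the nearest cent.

Value at end of year 5: C₁ / (r − g) = €58,500.00 / (0.099 − 0.044) = €1,063,636.3636
Discount to today: PV = €1,063,636.3636 / (1 + 0.099)^5 = €1,063,636.3636 / 1.603203 = €663,444.68

€663444.68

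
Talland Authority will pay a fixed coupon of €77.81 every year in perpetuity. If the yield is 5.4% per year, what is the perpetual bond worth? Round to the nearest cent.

Level perpetuity: PV = C / r = €77.81 / 0.054 = €1,440.93

€1440.93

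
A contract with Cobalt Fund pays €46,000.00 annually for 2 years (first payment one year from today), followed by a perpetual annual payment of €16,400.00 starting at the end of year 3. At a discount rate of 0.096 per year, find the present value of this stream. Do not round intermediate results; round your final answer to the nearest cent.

PV of 2-year annuity: €46,000.00 × [1 − (1+0.096)^−2] / 0.096 = 80265.33113
Perpetuity value at year 2: €16,400.00 / 0.096 = 170833.33333
PV of perpetuity: 170833.33333 / (1+0.096)^2 = 142216.99789
Total PV = 80265.33113 + 142216.99789 = 222482.32902

€222482.33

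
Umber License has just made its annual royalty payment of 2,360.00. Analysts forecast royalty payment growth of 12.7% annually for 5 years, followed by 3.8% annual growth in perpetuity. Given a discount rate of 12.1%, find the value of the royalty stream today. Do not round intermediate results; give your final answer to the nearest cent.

D_1 = 2659.72000
D_2 = 2997.50444
D_3 = 3378.18750
D_4 = 3807.21732
D_5 = 4290.73392
Terminal value at year 5: TV = D_5×(1+g_2)/(r−g_2) = 4453.78180/0.083 = 53660.02175
P_0 = D_1/(1+r)^1 + D_2/(1+r)^2 + D_3/(1+r)^3 + D_4/(1+r)^4 + D_5/(1+r)^5 + TV/(1+r)^5
    = 2372.63158 + 2385.33077 + 2398.09793 + 2410.93342 + 2423.83761 + 30312.57157 = 42303.40287

42303.40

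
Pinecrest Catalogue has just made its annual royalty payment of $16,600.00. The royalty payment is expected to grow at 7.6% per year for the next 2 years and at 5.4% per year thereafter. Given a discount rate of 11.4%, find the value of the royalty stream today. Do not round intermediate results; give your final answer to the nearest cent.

$303572.38

D_1 = 17861.60000
D_2 = 19219.08160
Terminal value at year 2: TV = D_2×(1+g_2)/(r−g_2) = 20256.91201/0.06 = 337615.20011
P_0 = D_1/(1+r)^1 + D_2/(1+r)^2 + TV/(1+r)^2
    = 16033.75224 + 15486.81994 + 272051.80364 = 303572.37582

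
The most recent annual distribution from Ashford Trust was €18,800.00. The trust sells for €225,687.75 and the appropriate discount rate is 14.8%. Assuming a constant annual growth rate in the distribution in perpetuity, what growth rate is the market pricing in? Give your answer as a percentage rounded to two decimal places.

5.97%

P = D₀(1+g)/(r−g) ⇒ P(r−g) = D₀(1+g) ⇒ g(P+D₀) = P·r − D₀
g = (P·r − D₀)/(P + D₀) = (€225,687.75×0.148 − €18,800.00) / (€225,687.75 + €18,800.00) = 0.059724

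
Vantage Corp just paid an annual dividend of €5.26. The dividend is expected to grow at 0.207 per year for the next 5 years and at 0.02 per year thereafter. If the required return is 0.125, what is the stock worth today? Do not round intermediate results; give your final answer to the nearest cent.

D_1 = 6.34882
D_2 = 7.66303
D_3 = 9.24927
D_4 = 11.16387
D_5 = 13.47479
Terminal value at year 5: TV = D_5×(1+g_2)/(r−g_2) = 13.74429/0.105 = 130.89799
P_0 = D_1/(1+r)^1 + D_2/(1+r)^2 + D_3/(1+r)^3 + D_4/(1+r)^4 + D_5/(1+r)^5 + TV/(1+r)^5
    = 5.64340 + 6.05474 + 6.49606 + 6.96955 + 7.47755 + 72.63908 = 105.28038

€105.28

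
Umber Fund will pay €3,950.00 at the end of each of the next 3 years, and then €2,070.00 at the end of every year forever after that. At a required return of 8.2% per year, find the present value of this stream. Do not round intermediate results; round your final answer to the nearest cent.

€30071.41

PV of 3-year annuity: €3,950.00 × [1 − (1+0.082)^−3] / 0.082 = 10142.90896
Perpetuity value at year 3: €2,070.00 / 0.082 = 25243.90244
PV of perpetuity: 25243.90244 / (1+0.082)^3 = 19928.50458
Total PV = 10142.90896 + 19928.50458 = 30071.41354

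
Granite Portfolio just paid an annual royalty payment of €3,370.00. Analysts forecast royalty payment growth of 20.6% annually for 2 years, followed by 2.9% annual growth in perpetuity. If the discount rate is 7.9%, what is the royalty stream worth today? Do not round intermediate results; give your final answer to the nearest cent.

D_1 = 4064.22000
D_2 = 4901.44932
Terminal value at year 2: TV = D_2×(1+g_2)/(r−g_2) = 5043.59135/0.05 = 100871.82701
P_0 = D_1/(1+r)^1 + D_2/(1+r)^2 + TV/(1+r)^2
    = 3766.65431 + 4209.99546 + 86641.70649 = 94618.35626

€94618.36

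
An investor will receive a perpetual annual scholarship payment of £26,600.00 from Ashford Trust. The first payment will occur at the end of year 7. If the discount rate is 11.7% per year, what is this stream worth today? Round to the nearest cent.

£117051.43

Value at end of year 6: C / r = £26,600.00 / 0.117 = £227,350.4274
Discount to today: PV = £227,350.4274 / (1 + 0.117)^6 = £227,350.4274 / 1.942312 = £117,051.43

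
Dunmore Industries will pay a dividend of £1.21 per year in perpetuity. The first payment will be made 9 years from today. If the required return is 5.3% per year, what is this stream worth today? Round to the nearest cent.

Value at end of year 8: C / r = £1.21 / 0.053 = £22.8302
Discount to today: PV = £22.8302 / (1 + 0.053)^8 = £22.8302 / 1.511565 = £15.10

£15.10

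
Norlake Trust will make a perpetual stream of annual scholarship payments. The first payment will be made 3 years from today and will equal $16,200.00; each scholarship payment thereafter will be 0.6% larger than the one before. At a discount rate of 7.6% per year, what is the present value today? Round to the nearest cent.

$199890.63

Value at end of year 2: C₁ / (r − g) = $16,200.00 / (0.076 − 0.006) = $231,428.5714
Discount to today: PV = $231,428.5714 / (1 + 0.076)^2 = $231,428.5714 / 1.157776 = $199,890.63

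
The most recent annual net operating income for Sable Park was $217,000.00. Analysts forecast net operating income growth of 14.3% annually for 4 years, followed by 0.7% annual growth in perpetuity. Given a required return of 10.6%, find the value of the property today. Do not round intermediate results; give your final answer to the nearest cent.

D_1 = 248031.00000
D_2 = 283499.43300
D_3 = 324039.85192
D_4 = 370377.55074
Terminal value at year 4: TV = D_4×(1+g_2)/(r−g_2) = 372970.19360/0.099 = 3767375.69292
P_0 = D_1/(1+r)^1 + D_2/(1+r)^2 + D_3/(1+r)^3 + D_4/(1+r)^4 + TV/(1+r)^4
    = 224259.49367 + 231761.84563 + 239515.18043 + 247527.89442 + 2517783.73416 = 3460848.14831

$3460848.15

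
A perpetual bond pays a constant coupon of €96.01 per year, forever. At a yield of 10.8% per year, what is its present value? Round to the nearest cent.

Level perpetuity: PV = C / r = €96.01 / 0.108 = €888.98

€888.98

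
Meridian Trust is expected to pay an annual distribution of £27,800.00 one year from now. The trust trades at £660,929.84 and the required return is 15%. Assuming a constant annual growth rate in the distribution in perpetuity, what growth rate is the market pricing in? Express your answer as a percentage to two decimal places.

10.79%

P = D₁/(r−g) ⇒ g = r − D₁/P = 0.15 − £27,800.00/£660,929.84 = 0.107938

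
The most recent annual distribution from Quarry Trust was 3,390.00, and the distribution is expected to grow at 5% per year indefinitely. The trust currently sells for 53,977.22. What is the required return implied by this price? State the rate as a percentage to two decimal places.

D₁ = 3,390.00 × 1.05 = 3,559.5000
P = D₁/(r − g) ⇒ r = D₁/P + g = 3,559.5000/53,977.22 + 0.05 = 0.065944 + 0.05 = 0.115944

11.59%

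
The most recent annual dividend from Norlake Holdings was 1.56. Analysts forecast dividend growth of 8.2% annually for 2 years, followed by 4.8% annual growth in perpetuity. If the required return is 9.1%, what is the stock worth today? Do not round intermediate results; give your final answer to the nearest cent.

40.48

D_1 = 1.68792
D_2 = 1.82633
Terminal value at year 2: TV = D_2×(1+g_2)/(r−g_2) = 1.91399/0.043 = 44.51147
P_0 = D_1/(1+r)^1 + D_2/(1+r)^2 + TV/(1+r)^2
    = 1.54713 + 1.53437 + 37.39577 = 40.47727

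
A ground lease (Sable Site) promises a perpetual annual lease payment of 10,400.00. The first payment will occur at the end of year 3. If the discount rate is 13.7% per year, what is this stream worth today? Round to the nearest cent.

Value at end of year 2: C / r = 10,400.00 / 0.137 = 75,912.4088
Discount to today: PV = 75,912.4088 / (1 + 0.137)^2 = 75,912.4088 / 1.292769 = 58,720.78

58720.78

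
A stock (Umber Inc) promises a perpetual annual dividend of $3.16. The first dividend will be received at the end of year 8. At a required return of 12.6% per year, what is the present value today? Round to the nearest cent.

Value at end of year 7: C / r = $3.16 / 0.126 = $25.0794
Discount to today: PV = $25.0794 / (1 + 0.126)^7 = $25.0794 / 2.294926 = $10.93

$10.93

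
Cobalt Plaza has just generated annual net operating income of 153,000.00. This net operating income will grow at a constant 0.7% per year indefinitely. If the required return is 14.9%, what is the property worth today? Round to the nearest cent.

D₁ = D₀ × (1 + g) = 153,000.00 × 1.007 = 154,071.0000
Growing perpetuity: P = D₁ / (r − g) = 154,071.0000 / (0.149 − 0.007) = 1,085,007.04

1085007.04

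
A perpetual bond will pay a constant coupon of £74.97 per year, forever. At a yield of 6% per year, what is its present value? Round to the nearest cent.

£1249.50

Level perpetuity: PV = C / r = £74.97 / 0.06 = £1,249.50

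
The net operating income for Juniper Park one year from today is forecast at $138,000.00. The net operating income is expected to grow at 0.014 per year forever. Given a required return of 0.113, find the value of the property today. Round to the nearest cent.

Growing perpetuity: P = D₁ / (r − g) = $138,000.0000 / (0.113 − 0.014) = $1,393,939.39

$1393939.39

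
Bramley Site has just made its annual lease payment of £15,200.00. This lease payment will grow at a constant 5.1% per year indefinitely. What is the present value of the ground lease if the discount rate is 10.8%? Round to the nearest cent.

£280266.67

D₁ = D₀ × (1 + g) = £15,200.00 × 1.051 = £15,975.2000
Growing perpetuity: P = D₁ / (r − g) = £15,975.2000 / (0.108 − 0.051) = £280,266.67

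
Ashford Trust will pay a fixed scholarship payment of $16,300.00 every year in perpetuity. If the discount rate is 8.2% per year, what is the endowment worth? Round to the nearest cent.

Level perpetuity: PV = C / r = $16,300.00 / 0.082 = $198,780.49

$198780.49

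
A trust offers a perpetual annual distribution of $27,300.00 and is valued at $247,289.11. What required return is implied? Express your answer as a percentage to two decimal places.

P = C/r ⇒ r = C/P = $27,300.00/$247,289.11 = 0.110397

11.04%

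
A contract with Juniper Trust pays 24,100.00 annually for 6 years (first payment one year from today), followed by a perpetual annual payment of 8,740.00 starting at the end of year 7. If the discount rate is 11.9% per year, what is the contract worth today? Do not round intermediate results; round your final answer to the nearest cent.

PV of 6-year annuity: 24,100.00 × [1 − (1+0.119)^−6] / 0.119 = 99366.17975
Perpetuity value at year 6: 8,740.00 / 0.119 = 73445.37815
PV of perpetuity: 73445.37815 / (1+0.119)^6 = 37409.67645
Total PV = 99366.17975 + 37409.67645 = 136775.85620

136775.86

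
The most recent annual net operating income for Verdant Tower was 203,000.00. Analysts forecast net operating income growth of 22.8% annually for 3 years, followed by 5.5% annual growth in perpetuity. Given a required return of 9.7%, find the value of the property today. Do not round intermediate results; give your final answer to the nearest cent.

7919147.19

D_1 = 249284.00000
D_2 = 306120.75200
D_3 = 375916.28346
Terminal value at year 3: TV = D_3×(1+g_2)/(r−g_2) = 396591.67905/0.042 = 9442659.02491
P_0 = D_1/(1+r)^1 + D_2/(1+r)^2 + D_3/(1+r)^3 + TV/(1+r)^3
    = 227241.56791 + 254377.98122 + 284754.93249 + 7152772.70885 = 7919147.19047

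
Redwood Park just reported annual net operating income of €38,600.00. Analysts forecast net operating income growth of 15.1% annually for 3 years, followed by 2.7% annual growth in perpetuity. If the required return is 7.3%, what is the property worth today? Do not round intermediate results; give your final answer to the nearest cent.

€1197185.04

D_1 = 44428.60000
D_2 = 51137.31860
D_3 = 58859.05371
Terminal value at year 3: TV = D_3×(1+g_2)/(r−g_2) = 60448.24816/0.046 = 1314092.35128
P_0 = D_1/(1+r)^1 + D_2/(1+r)^2 + D_3/(1+r)^3 + TV/(1+r)^3
    = 41405.96459 + 44415.90423 + 47644.64657 + 1063718.52229 = 1197185.03767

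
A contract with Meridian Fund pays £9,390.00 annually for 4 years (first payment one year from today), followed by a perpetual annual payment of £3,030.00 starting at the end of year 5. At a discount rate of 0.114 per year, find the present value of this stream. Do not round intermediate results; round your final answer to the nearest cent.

PV of 4-year annuity: £9,390.00 × [1 − (1+0.114)^−4] / 0.114 = 28884.90166
Perpetuity value at year 4: £3,030.00 / 0.114 = 26578.94737
PV of perpetuity: 26578.94737 / (1+0.114)^4 = 17258.26025
Total PV = 28884.90166 + 17258.26025 = 46143.16191

£46143.16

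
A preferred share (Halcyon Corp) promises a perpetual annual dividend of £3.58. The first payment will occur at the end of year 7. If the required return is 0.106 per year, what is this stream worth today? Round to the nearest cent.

Value at end of year 6: C / r = £3.58 / 0.106 = £33.7736
Discount to today: PV = £33.7736 / (1 + 0.106)^6 = £33.7736 / 1.830336 = £18.45

£18.45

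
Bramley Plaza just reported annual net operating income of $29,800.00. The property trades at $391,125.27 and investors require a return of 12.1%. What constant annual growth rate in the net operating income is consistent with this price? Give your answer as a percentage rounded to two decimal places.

4.16%

P = D₀(1+g)/(r−g) ⇒ P(r−g) = D₀(1+g) ⇒ g(P+D₀) = P·r − D₀
g = (P·r − D₀)/(P + D₀) = ($391,125.27×0.121 − $29,800.00) / ($391,125.27 + $29,800.00) = 0.041637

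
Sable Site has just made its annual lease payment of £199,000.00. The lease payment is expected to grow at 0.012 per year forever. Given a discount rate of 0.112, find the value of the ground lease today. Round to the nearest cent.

D₁ = D₀ × (1 + g) = £199,000.00 × 1.012 = £201,388.0000
Growing perpetuity: P = D₁ / (r − g) = £201,388.0000 / (0.112 − 0.012) = £2,013,880.00

£2013880.00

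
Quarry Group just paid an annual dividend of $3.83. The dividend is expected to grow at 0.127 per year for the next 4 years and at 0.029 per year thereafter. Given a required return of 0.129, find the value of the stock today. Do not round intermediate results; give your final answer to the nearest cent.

D_1 = 4.31641
D_2 = 4.86459
D_3 = 5.48240
D_4 = 6.17866
Terminal value at year 4: TV = D_4×(1+g_2)/(r−g_2) = 6.35784/0.1 = 63.57843
P_0 = D_1/(1+r)^1 + D_2/(1+r)^2 + D_3/(1+r)^3 + D_4/(1+r)^4 + TV/(1+r)^4
    = 3.82322 + 3.81644 + 3.80968 + 3.80293 + 39.13218 = 54.38445

$54.38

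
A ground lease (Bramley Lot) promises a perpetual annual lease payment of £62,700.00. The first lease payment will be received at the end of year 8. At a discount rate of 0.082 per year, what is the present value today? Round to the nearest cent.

£440415.77

Value at end of year 7: C / r = £62,700.00 / 0.082 = £764,634.1463
Discount to today: PV = £764,634.1463 / (1 + 0.082)^7 = £764,634.1463 / 1.736164 = £440,415.77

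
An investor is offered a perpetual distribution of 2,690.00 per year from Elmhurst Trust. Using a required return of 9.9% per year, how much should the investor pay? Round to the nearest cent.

Level perpetuity: PV = C / r = 2,690.00 / 0.099 = 27,171.72

27171.72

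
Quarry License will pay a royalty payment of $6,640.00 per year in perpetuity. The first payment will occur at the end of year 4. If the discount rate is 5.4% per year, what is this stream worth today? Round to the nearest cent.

$105015.28

Value at end of year 3: C / r = $6,640.00 / 0.054 = $122,962.9630
Discount to today: PV = $122,962.9630 / (1 + 0.054)^3 = $122,962.9630 / 1.170905 = $105,015.28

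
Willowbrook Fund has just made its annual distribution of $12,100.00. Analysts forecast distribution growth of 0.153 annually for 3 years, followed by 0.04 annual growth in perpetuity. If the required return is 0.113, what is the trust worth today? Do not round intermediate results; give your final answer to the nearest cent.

$230617.59

D_1 = 13951.30000
D_2 = 16085.84890
D_3 = 18546.98378
Terminal value at year 3: TV = D_3×(1+g_2)/(r−g_2) = 19288.86313/0.073 = 264231.00182
P_0 = D_1/(1+r)^1 + D_2/(1+r)^2 + D_3/(1+r)^3 + TV/(1+r)^3
    = 12534.86074 + 12985.34989 + 13452.02913 + 191645.34655 = 230617.58632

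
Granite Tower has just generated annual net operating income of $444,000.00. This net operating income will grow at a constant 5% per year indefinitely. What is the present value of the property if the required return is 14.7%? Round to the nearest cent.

$4806185.57

D₁ = D₀ × (1 + g) = $444,000.00 × 1.05 = $466,200.0000
Growing perpetuity: P = D₁ / (r − g) = $466,200.0000 / (0.147 − 0.05) = $4,806,185.57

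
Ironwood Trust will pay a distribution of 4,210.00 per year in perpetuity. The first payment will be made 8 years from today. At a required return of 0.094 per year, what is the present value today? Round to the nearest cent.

Value at end of year 7: C / r = 4,210.00 / 0.094 = 44,787.2340
Discount to today: PV = 44,787.2340 / (1 + 0.094)^7 = 44,787.2340 / 1.875518 = 23,879.93

23879.93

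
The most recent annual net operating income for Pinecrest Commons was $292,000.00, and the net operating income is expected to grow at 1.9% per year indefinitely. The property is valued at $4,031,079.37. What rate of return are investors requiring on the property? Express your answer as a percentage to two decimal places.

9.28%

D₁ = $292,000.00 × 1.019 = $297,548.0000
P = D₁/(r − g) ⇒ r = D₁/P + g = $297,548.0000/$4,031,079.37 + 0.019 = 0.073813 + 0.019 = 0.092813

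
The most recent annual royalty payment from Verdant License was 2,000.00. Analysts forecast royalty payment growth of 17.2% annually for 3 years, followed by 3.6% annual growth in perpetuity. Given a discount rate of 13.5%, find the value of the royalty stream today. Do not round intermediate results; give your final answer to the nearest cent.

29443.33

D_1 = 2344.00000
D_2 = 2747.16800
D_3 = 3219.68090
Terminal value at year 3: TV = D_3×(1+g_2)/(r−g_2) = 3335.58941/0.099 = 33692.82231
P_0 = D_1/(1+r)^1 + D_2/(1+r)^2 + D_3/(1+r)^3 + TV/(1+r)^3
    = 2065.19824 + 2132.52188 + 2202.04022 + 23043.57235 = 29443.33269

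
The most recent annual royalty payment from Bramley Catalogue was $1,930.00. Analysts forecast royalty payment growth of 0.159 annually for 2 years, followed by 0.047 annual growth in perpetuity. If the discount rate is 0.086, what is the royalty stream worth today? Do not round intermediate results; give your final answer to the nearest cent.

D_1 = 2236.87000
D_2 = 2592.53233
Terminal value at year 2: TV = D_2×(1+g_2)/(r−g_2) = 2714.38135/0.039 = 69599.52178
P_0 = D_1/(1+r)^1 + D_2/(1+r)^2 + TV/(1+r)^2
    = 2059.73297 + 2198.18647 + 59012.85216 = 63270.77159

$63270.77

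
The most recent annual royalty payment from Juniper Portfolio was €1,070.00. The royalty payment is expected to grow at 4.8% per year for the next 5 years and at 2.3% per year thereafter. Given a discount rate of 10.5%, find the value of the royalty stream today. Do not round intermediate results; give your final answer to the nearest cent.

€14820.18

D_1 = 1121.36000
D_2 = 1175.18528
D_3 = 1231.59417
D_4 = 1290.71069
D_5 = 1352.66481
Terminal value at year 5: TV = D_5×(1+g_2)/(r−g_2) = 1383.77610/0.082 = 16875.31826
P_0 = D_1/(1+r)^1 + D_2/(1+r)^2 + D_3/(1+r)^3 + D_4/(1+r)^4 + D_5/(1+r)^5 + TV/(1+r)^5
    = 1014.80543 + 962.45800 + 912.81085 + 865.72468 + 821.06738 + 10243.31627 = 14820.18261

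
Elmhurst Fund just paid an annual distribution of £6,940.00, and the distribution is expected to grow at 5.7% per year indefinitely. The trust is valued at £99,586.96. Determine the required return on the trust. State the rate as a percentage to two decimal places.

D₁ = £6,940.00 × 1.057 = £7,335.5800
P = D₁/(r − g) ⇒ r = D₁/P + g = £7,335.5800/£99,586.96 + 0.057 = 0.073660 + 0.057 = 0.130660

13.07%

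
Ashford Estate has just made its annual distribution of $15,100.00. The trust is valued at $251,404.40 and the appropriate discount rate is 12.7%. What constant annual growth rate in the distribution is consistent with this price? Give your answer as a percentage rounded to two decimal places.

P = D₀(1+g)/(r−g) ⇒ P(r−g) = D₀(1+g) ⇒ g(P+D₀) = P·r − D₀
g = (P·r − D₀)/(P + D₀) = ($251,404.40×0.127 − $15,100.00) / ($251,404.40 + $15,100.00) = 0.063145

6.31%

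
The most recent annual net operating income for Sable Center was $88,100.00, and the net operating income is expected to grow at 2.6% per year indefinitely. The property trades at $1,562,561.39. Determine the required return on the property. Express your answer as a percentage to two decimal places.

D₁ = $88,100.00 × 1.026 = $90,390.6000
P = D₁/(r − g) ⇒ r = D₁/P + g = $90,390.6000/$1,562,561.39 + 0.026 = 0.057848 + 0.026 = 0.083848

8.38%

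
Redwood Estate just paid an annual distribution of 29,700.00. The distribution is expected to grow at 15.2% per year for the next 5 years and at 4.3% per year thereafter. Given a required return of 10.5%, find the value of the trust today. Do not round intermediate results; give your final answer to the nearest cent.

783877.01

D_1 = 34214.40000
D_2 = 39414.98880
D_3 = 45406.06710
D_4 = 52307.78930
D_5 = 60258.57327
Terminal value at year 5: TV = D_5×(1+g_2)/(r−g_2) = 62849.69192/0.062 = 1013704.70839
P_0 = D_1/(1+r)^1 + D_2/(1+r)^2 + D_3/(1+r)^3 + D_4/(1+r)^4 + D_5/(1+r)^5 + TV/(1+r)^5
    = 30963.25792 + 32280.24717 + 33653.25316 + 35084.65850 + 36576.94714 + 615318.64297 = 783877.00685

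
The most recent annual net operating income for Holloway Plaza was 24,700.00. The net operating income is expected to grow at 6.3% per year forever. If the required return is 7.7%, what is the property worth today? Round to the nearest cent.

1875435.71

D₁ = D₀ × (1 + g) = 24,700.00 × 1.063 = 26,256.1000
Growing perpetuity: P = D₁ / (r − g) = 26,256.1000 / (0.077 − 0.063) = 1,875,435.71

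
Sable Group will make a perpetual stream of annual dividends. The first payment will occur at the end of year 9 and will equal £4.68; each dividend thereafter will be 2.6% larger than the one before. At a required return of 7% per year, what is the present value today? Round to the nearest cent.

Value at end of year 8: C₁ / (r − g) = £4.68 / (0.07 − 0.026) = £106.3636
Discount to today: PV = £106.3636 / (1 + 0.07)^8 = £106.3636 / 1.718186 = £61.90

£61.90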